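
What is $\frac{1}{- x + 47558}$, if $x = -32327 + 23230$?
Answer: $\frac{1}{56655} \approx 1.7651 \cdot 10^{-5}$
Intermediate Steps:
$x = -9097$
$\frac{1}{- x + 47558} = \frac{1}{\left(-1\right) \left(-9097\right) + 47558} = \frac{1}{9097 + 47558} = \frac{1}{56655}$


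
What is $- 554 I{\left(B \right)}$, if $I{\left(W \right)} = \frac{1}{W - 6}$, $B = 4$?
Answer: $277$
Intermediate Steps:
$I{\left(W \right)} = \frac{1}{-6 + W}$
$- 554 I{\left(B \right)} = - \frac{554}{-6 + 4} = - \frac{554}{-2} = \left(-554\right) \left(- \frac{1}{2}\right) = 277$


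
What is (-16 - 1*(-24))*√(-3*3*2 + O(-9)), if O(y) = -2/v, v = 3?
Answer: 16*I*√42/3 ≈ 34.564*I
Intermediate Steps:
O(y) = -⅔ (O(y) = -2/3 = -2*⅓ = -⅔)
(-16 - 1*(-24))*√(-3*3*2 + O(-9)) = (-16 - 1*(-24))*√(-3*3*2 - ⅔) = (-16 + 24)*√(-9*2 - ⅔) = 8*√(-18 - ⅔) = 8*√(-56/3) = 8*(2*I*√42/3) = 16*I*√42/3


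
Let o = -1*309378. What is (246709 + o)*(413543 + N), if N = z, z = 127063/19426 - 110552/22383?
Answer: -11268777398538004799/434812158 ≈ -2.5916e+10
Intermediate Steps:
z = 696467977/434812158 (z = 127063*(1/19426) - 110552*1/22383 = 127063/19426 - 110552/22383 = 696467977/434812158 ≈ 1.6018)
N = 696467977/434812158 ≈ 1.6018
o = -309378
(246709 + o)*(413543 + N) = (246709 - 309378)*(413543 + 696467977/434812158) = -62669*179814220723771/434812158 = -11268777398538004799/434812158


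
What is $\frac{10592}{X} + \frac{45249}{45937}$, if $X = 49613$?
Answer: $\frac{2731503341}{2279072381} \approx 1.1985$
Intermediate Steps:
$\frac{10592}{X} + \frac{45249}{45937} = \frac{10592}{49613} + \frac{45249}{45937} = \frac{2731503341}{2279072381}$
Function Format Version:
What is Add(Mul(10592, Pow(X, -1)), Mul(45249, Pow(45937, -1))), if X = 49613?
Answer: Rational(2731503341, 2279072381) ≈ 1.1985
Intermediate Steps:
Add(Mul(10592, Pow(X, -1)), Mul(45249, Pow(45937, -1))) = Add(Mul(10592, Pow(49613, -1)), Mul(45249, Pow(45937, -1))) = Add(Mul(10592, Rational(1, 49613)), Mul(45249, Rational(1, 45937))) = Add(Rational(10592, 49613), Rational(45249, 45937)) = Rational(2731503341, 2279072381)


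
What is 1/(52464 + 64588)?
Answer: 1/117052 ≈ 8.5432e-6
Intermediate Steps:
1/(52464 + 64588) = 1/117052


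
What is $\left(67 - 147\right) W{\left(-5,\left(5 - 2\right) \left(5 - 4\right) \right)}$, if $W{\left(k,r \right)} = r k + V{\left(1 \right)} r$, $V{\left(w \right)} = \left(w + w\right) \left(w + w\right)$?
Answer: $240$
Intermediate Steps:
$V{\left(w \right)} = 4 w^{2}$ ($V{\left(w \right)} = 2 w 2 w = 4 w^{2}$)
$W{\left(k,r \right)} = 4 r + k r$ ($W{\left(k,r \right)} = r k + 4 \cdot 1^{2} r = k r + 4 \cdot 1 r = k r + 4 r = 4 r + k r$)
$\left(67 - 147\right) W{\left(-5,\left(5 - 2\right) \left(5 - 4\right) \right)} = \left(67 - 147\right) \left(5 - 2\right) \left(5 - 4\right) \left(4 - 5\right) = \left(67 - 147\right) 3 \cdot 1 \left(-1\right) = - 80 \cdot 3 \left(-1\right) = \left(-80\right) \left(-3\right) = 240$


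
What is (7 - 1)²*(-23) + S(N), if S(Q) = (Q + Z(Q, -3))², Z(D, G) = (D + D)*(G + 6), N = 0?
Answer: -828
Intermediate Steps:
Z(D, G) = 2*D*(6 + G) (Z(D, G) = (2*D)*(6 + G) = 2*D*(6 + G))
S(Q) = 49*Q² (S(Q) = (Q + 2*Q*(6 - 3))² = (Q + 2*Q*3)² = (Q + 6*Q)² = (7*Q)² = 49*Q²)
(7 - 1)²*(-23) + S(N) = (7 - 1)²*(-23) + 49*0² = 6²*(-23) + 49*0 = 36*(-23) + 0 = -828 + 0 = -828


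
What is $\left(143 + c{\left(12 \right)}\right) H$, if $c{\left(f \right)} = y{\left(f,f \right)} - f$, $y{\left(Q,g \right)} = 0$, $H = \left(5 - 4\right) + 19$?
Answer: $2620$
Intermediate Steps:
$H = 20$ ($H = 1 + 19 = 20$)
$c{\left(f \right)} = - f$ ($c{\left(f \right)} = 0 - f = - f$)
$\left(143 + c{\left(12 \right)}\right) H = \left(143 - 12\right) 20 = 131 \cdot 20 = 2620$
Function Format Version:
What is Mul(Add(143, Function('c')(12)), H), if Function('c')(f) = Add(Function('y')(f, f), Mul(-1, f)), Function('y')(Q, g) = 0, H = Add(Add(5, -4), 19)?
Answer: 2620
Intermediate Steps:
H = 20 (H = Add(1, 19) = 20)
Function('c')(f) = Mul(-1, f) (Function('c')(f) = Add(0, Mul(-1, f)) = Mul(-1, f))
Mul(Add(143, Function('c')(12)), H) = Mul(Add(143, Mul(-1, 12)), 20) = Mul(Add(143, -12), 20) = Mul(131, 20) = 2620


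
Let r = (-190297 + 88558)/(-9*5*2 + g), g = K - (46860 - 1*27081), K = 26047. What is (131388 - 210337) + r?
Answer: -487848661/6178 ≈ -78966.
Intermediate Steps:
g = 6268 (g = 26047 - (46860 - 1*27081) = 26047 - (46860 - 27081) = 26047 - 1*19779 = 26047 - 19779 = 6268)
r = -101739/6178 (r = (-190297 + 88558)/(-9*5*2 + 6268) = -101739/(-45*2 + 6268) = -101739/(-90 + 6268) = -101739/6178 ≈ -16.468)
(131388 - 210337) + r = (131388 - 210337) - 101739/6178 = -78949 - 101739/6178 = -487848661/6178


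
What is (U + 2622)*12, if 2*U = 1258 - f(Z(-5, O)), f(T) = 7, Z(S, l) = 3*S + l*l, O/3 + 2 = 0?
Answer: 38970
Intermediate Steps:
O = -6 (O = -6 + 3*0 = -6 + 0 = -6)
Z(S, l) = l² + 3*S (Z(S, l) = 3*S + l² = l² + 3*S)
U = 1251/2 (U = (1258 - 1*7)/2 = (1258 - 7)/2 = (½)*1251 = 1251/2 ≈ 625.50)
(U + 2622)*12 = (1251/2 + 2622)*12 = (6495/2)*12 = 38970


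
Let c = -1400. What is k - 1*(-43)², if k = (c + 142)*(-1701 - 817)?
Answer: 3165795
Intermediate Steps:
k = 3167644 (k = (-1400 + 142)*(-1701 - 817) = -1258*(-2518) = 3167644)
k - 1*(-43)² = 3167644 - 1*(-43)² = 3167644 - 1*1849 = 3167644 - 1849 = 3165795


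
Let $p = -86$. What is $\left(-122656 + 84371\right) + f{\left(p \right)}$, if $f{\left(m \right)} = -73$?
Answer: $-38358$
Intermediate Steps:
$\left(-122656 + 84371\right) + f{\left(p \right)} = \left(-122656 + 84371\right) - 73 = -38285 - 73 = -38358$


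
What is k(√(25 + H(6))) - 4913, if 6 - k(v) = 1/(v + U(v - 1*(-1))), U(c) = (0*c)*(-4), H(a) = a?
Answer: -4907 - √31/31 ≈ -4907.2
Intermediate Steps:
U(c) = 0 (U(c) = 0*(-4) = 0)
k(v) = 6 - 1/v (k(v) = 6 - 1/(v + 0) = 6 - 1/v)
k(√(25 + H(6))) - 4913 = (6 - 1/(√(25 + 6))) - 4913 = (6 - 1/(√31)) - 4913 = (6 - √31/31) - 4913 = -4907 - √31/31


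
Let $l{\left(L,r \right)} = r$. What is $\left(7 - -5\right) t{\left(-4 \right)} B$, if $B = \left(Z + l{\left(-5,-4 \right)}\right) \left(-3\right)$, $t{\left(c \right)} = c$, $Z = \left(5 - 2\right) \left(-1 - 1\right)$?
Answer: $-1440$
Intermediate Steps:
$Z = -6$ ($Z = 3 \left(-2\right) = -6$)
$B = 30$ ($B = \left(-6 - 4\right) \left(-3\right) = \left(-10\right) \left(-3\right) = 30$)
$\left(7 - -5\right) t{\left(-4 \right)} B = \left(7 - -5\right) \left(-4\right) 30 = \left(7 + 5\right) \left(-4\right) 30 = 12 \left(-4\right) 30 = \left(-48\right) 30 = -1440$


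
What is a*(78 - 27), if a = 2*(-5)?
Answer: -510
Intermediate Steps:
a = -10
a*(78 - 27) = -10*(78 - 27) = -10*51 = -510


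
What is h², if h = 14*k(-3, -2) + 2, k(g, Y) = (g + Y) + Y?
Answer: 9216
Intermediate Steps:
k(g, Y) = g + 2*Y (k(g, Y) = (Y + g) + Y = g + 2*Y)
h = -96 (h = 14*(-3 + 2*(-2)) + 2 = 14*(-3 - 4) + 2 = 14*(-7) + 2 = -98 + 2 = -96)
h² = (-96)² = 9216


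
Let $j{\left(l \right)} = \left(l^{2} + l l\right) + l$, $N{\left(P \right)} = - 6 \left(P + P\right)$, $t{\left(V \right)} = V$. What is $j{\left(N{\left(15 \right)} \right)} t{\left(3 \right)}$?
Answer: $193860$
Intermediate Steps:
$N{\left(P \right)} = - 12 P$ ($N{\left(P \right)} = - 6 \cdot 2 P = - 12 P$)
$j{\left(l \right)} = l + 2 l^{2}$ ($j{\left(l \right)} = \left(l^{2} + l^{2}\right) + l = 2 l^{2} + l = l + 2 l^{2}$)
$j{\left(N{\left(15 \right)} \right)} t{\left(3 \right)} = \left(-12\right) 15 \left(1 + 2 \left(\left(-12\right) 15\right)\right) 3 = - 180 \left(1 + 2 \left(-180\right)\right) 3 = - 180 \left(1 - 360\right) 3 = \left(-180\right) \left(-359\right) 3 = 64620 \cdot 3 = 193860$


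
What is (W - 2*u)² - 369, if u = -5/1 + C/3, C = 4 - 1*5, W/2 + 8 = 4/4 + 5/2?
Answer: -3296/9 ≈ -366.22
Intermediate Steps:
W = -9 (W = -16 + 2*(4/4 + 5/2) = -16 + 2*(4*(¼) + 5*(½)) = -16 + 2*(1 + 5/2) = -16 + 2*(7/2) = -16 + 7 = -9)
C = -1 (C = 4 - 5 = -1)
u = -16/3 (u = -5/1 - 1/3 = -5*1 - 1*⅓ = -5 - ⅓ = -16/3 ≈ -5.3333)
(W - 2*u)² - 369 = (-9 - 2*(-16/3))² - 369 = (-9 + 32/3)² - 369 = (5/3)² - 369 = 25/9 - 369 = -3296/9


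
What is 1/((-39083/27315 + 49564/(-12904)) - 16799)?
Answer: -88118190/1480762015733 ≈ -5.9509e-5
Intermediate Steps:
1/((-39083/27315 + 49564/(-12904)) - 16799) = 1/((-39083*1/27315 + 49564*(-1/12904)) - 16799) = 1/((-39083/27315 - 12391/3226) - 16799) = 1/(-464541923/88118190 - 16799) = 1/(-1480762015733/88118190) = -88118190/1480762015733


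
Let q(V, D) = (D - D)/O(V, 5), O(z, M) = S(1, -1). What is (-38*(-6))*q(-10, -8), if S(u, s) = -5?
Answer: 0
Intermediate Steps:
O(z, M) = -5
q(V, D) = 0 (q(V, D) = (D - D)/(-5) = 0*(-⅕) = 0)
(-38*(-6))*q(-10, -8) = -38*(-6)*0 = 228*0 = 0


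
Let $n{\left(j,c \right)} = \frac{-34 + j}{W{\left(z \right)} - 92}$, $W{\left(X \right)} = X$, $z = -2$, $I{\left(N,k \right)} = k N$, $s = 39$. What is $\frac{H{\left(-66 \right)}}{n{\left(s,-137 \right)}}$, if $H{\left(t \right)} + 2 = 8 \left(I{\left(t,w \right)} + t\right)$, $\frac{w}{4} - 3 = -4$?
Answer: $- \frac{148708}{5} \approx -29742.0$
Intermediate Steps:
$w = -4$ ($w = 12 + 4 \left(-4\right) = 12 - 16 = -4$)
$I{\left(N,k \right)} = N k$
$H{\left(t \right)} = -2 - 24 t$ ($H{\left(t \right)} = -2 + 8 \left(t \left(-4\right) + t\right) = -2 + 8 \left(- 4 t + t\right) = -2 + 8 \left(- 3 t\right) = -2 - 24 t$)
$n{\left(j,c \right)} = \frac{17}{47} - \frac{j}{94}$ ($n{\left(j,c \right)} = \frac{-34 + j}{-2 - 92} = \frac{-34 + j}{-94} = \left(-34 + j\right) \left(- \frac{1}{94}\right) = \frac{17}{47} - \frac{j}{94}$)
$\frac{H{\left(-66 \right)}}{n{\left(s,-137 \right)}} = \frac{-2 - -1584}{\frac{17}{47} - \frac{39}{94}} = \frac{-2 + 1584}{\frac{17}{47} - \frac{39}{94}} = \frac{1582}{- \frac{5}{94}} = 1582 \left(- \frac{94}{5}\right) = - \frac{148708}{5}$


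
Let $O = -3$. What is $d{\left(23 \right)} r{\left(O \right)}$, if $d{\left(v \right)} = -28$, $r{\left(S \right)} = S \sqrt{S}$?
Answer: $84 i \sqrt{3} \approx 145.49 i$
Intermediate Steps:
$r{\left(S \right)} = S^{\frac{3}{2}}$
$d{\left(23 \right)} r{\left(O \right)} = - 28 \left(-3\right)^{\frac{3}{2}} = - 28 \left(- 3 i \sqrt{3}\right) = 84 i \sqrt{3}$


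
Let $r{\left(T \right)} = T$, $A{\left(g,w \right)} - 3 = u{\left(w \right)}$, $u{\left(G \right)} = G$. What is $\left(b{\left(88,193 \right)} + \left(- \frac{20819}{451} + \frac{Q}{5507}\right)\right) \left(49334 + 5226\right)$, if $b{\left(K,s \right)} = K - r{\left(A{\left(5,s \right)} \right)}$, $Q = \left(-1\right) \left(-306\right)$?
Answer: $- \frac{1898426027680}{225787} \approx -8.408 \cdot 10^{6}$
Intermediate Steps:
$A{\left(g,w \right)} = 3 + w$
$Q = 306$
$b{\left(K,s \right)} = -3 + K - s$ ($b{\left(K,s \right)} = K - \left(3 + s\right) = -3 + K - s$)
$\left(b{\left(88,193 \right)} + \left(- \frac{20819}{451} + \frac{Q}{5507}\right)\right) \left(49334 + 5226\right) = \left(\left(-3 + 88 - 193\right) + \left(- \frac{20819}{451} + \frac{306}{5507}\right)\right) \left(49334 + 5226\right) = \left(\left(-3 + 88 - 193\right) + \left(\left(-20819\right) \frac{1}{451} + 306 \cdot \frac{1}{5507}\right)\right) 54560 = \left(-108 + \left(- \frac{20819}{451} + \frac{306}{5507}\right)\right) 54560 = \left(-108 - \frac{114512227}{2483657}\right) 54560 = \left(- \frac{382747183}{2483657}\right) 54560 = - \frac{1898426027680}{225787}$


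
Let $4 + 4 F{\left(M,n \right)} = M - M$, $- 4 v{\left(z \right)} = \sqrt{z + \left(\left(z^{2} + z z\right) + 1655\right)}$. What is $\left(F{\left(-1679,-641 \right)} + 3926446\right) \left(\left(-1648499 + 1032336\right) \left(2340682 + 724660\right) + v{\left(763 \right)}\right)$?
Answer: $-7416074260994417970 - \frac{3926445 \sqrt{291689}}{2} \approx -7.4161 \cdot 10^{18}$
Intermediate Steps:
$v{\left(z \right)} = - \frac{\sqrt{1655 + z + 2 z^{2}}}{4}$ ($v{\left(z \right)} = - \frac{\sqrt{z + \left(\left(z^{2} + z z\right) + 1655\right)}}{4} = - \frac{\sqrt{z + \left(\left(z^{2} + z^{2}\right) + 1655\right)}}{4} = - \frac{\sqrt{z + \left(2 z^{2} + 1655\right)}}{4} = - \frac{\sqrt{z + \left(1655 + 2 z^{2}\right)}}{4} = - \frac{\sqrt{1655 + z + 2 z^{2}}}{4}$)
$F{\left(M,n \right)} = -1$ ($F{\left(M,n \right)} = -1 + \frac{M - M}{4} = -1 + \frac{1}{4} \cdot 0 = -1 + 0 = -1$)
$\left(F{\left(-1679,-641 \right)} + 3926446\right) \left(\left(-1648499 + 1032336\right) \left(2340682 + 724660\right) + v{\left(763 \right)}\right) = \left(-1 + 3926446\right) \left(\left(-1648499 + 1032336\right) \left(2340682 + 724660\right) - \frac{\sqrt{1655 + 763 + 2 \cdot 763^{2}}}{4}\right) = 3926445 \left(\left(-616163\right) 3065342 - \frac{\sqrt{1655 + 763 + 2 \cdot 582169}}{4}\right) = 3926445 \left(-1888750322746 - \frac{\sqrt{1655 + 763 + 1164338}}{4}\right) = 3926445 \left(-1888750322746 - \frac{\sqrt{1166756}}{4}\right) = 3926445 \left(-1888750322746 - \frac{2 \sqrt{291689}}{4}\right) = 3926445 \left(-1888750322746 - \frac{\sqrt{291689}}{2}\right) = -7416074260994417970 - \frac{3926445 \sqrt{291689}}{2}$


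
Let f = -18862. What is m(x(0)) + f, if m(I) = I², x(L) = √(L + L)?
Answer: -18862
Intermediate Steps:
x(L) = √2*√L (x(L) = √(2*L) = √2*√L)
m(x(0)) + f = (√2*√0)² - 18862 = (√2*0)² - 18862 = 0² - 18862 = 0 - 18862 = -18862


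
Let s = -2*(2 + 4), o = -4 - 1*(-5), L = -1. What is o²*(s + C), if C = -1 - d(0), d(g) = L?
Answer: -12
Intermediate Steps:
o = 1 (o = -4 + 5 = 1)
d(g) = -1
s = -12 (s = -2*6 = -12)
C = 0 (C = -1 - 1*(-1) = -1 + 1 = 0)
o²*(s + C) = 1²*(-12 + 0) = 1*(-12) = -12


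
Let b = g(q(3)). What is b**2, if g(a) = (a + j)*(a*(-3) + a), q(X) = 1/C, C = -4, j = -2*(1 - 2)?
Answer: 49/64 ≈ 0.76563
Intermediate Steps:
j = 2 (j = -2*(-1) = 2)
q(X) = -1/4 (q(X) = 1/(-4) = -1/4)
g(a) = -2*a*(2 + a) (g(a) = (a + 2)*(a*(-3) + a) = (2 + a)*(-3*a + a) = (2 + a)*(-2*a) = -2*a*(2 + a))
b = 7/8 (b = -2*(-1/4)*(2 - 1/4) = -2*(-1/4)*7/4 = 7/8 ≈ 0.87500)
b**2 = (7/8)**2 = 49/64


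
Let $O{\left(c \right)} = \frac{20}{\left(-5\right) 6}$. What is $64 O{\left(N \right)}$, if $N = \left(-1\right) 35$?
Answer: $- \frac{128}{3} \approx -42.667$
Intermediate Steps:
$N = -35$
$O{\left(c \right)} = - \frac{2}{3}$ ($O{\left(c \right)} = \frac{20}{-30} = 20 \left(- \frac{1}{30}\right) = - \frac{2}{3}$)
$64 O{\left(N \right)} = 64 \left(- \frac{2}{3}\right) = - \frac{128}{3}$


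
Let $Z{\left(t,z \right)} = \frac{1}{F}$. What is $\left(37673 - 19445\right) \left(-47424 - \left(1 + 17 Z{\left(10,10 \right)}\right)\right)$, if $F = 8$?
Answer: $- \frac{1729003269}{2} \approx -8.645 \cdot 10^{8}$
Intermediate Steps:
$Z{\left(t,z \right)} = \frac{1}{8}$
$\left(37673 - 19445\right) \left(-47424 - \left(1 + 17 Z{\left(10,10 \right)}\right)\right) = \left(37673 - 19445\right) \left(-47424 - \frac{25}{8}\right) = 18228 \left(-47424 - \frac{25}{8}\right) = 18228 \left(- \frac{379417}{8}\right) = - \frac{1729003269}{2}$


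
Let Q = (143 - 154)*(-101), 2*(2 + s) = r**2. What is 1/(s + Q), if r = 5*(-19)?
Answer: 2/11243 ≈ 0.00017789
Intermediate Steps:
r = -95
s = 9021/2 (s = -2 + (1/2)*(-95)**2 = -2 + (1/2)*9025 = -2 + 9025/2 = 9021/2 ≈ 4510.5)
Q = 1111 (Q = -11*(-101) = 1111)
1/(s + Q) = 1/(9021/2 + 1111) = 1/(11243/2) = 2/11243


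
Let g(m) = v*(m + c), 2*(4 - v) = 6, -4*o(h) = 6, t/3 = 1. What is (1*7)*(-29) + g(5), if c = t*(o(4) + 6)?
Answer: -369/2 ≈ -184.50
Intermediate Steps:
t = 3 (t = 3*1 = 3)
o(h) = -3/2 (o(h) = -¼*6 = -3/2)
v = 1 (v = 4 - ½*6 = 4 - 3 = 1)
c = 27/2 (c = 3*(-3/2 + 6) = 3*(9/2) = 27/2 ≈ 13.500)
g(m) = 27/2 + m (g(m) = 1*(m + 27/2) = 1*(27/2 + m) = 27/2 + m)
(1*7)*(-29) + g(5) = (1*7)*(-29) + (27/2 + 5) = 7*(-29) + 37/2 = -203 + 37/2 = -369/2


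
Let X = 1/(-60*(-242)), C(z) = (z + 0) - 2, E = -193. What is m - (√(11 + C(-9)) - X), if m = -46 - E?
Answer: 2134441/14520 ≈ 147.00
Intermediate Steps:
C(z) = -2 + z (C(z) = z - 2 = -2 + z)
m = 147 (m = -46 - 1*(-193) = -46 + 193 = 147)
X = 1/14520 (X = -1/60*(-1/242) = 1/14520 ≈ 6.8870e-5)
m - (√(11 + C(-9)) - X) = 147 - (√(11 + (-2 - 9)) - 1*1/14520) = 147 - (√(11 - 11) - 1/14520) = 147 - (√0 - 1/14520) = 147 - (0 - 1/14520) = 147 - 1*(-1/14520) = 147 + 1/14520 = 2134441/14520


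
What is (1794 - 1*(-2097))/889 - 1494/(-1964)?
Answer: 4485045/872998 ≈ 5.1375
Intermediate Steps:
(1794 - 1*(-2097))/889 - 1494/(-1964) = (1794 + 2097)*(1/889) - 1494*(-1/1964) = 3891*(1/889) + 747/982 = 3891/889 + 747/982 = 4485045/872998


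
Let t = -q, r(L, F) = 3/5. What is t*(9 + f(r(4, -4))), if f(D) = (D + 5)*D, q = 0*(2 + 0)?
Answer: 0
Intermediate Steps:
q = 0 (q = 0*2 = 0)
r(L, F) = ⅗ (r(L, F) = 3*(⅕) = ⅗)
f(D) = D*(5 + D) (f(D) = (5 + D)*D = D*(5 + D))
t = 0 (t = -1*0 = 0)
t*(9 + f(r(4, -4))) = 0*(9 + 3*(5 + ⅗)/5) = 0*(9 + (⅗)*(28/5)) = 0*(9 + 84/25) = 0*(309/25) = 0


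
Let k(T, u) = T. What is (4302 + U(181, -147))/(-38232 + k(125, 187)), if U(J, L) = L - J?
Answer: -3974/38107 ≈ -0.10429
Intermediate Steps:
(4302 + U(181, -147))/(-38232 + k(125, 187)) = (4302 + (-147 - 1*181))/(-38232 + 125) = (4302 + (-147 - 181))/(-38107) = (4302 - 328)*(-1/38107) = 3974*(-1/38107) = -3974/38107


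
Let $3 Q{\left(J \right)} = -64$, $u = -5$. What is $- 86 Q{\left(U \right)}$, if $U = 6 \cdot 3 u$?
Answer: $\frac{5504}{3} \approx 1834.7$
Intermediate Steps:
$U = -90$ ($U = 6 \cdot 3 \left(-5\right) = 18 \left(-5\right) = -90$)
$Q{\left(J \right)} = - \frac{64}{3}$ ($Q{\left(J \right)} = \frac{1}{3} \left(-64\right) = - \frac{64}{3}$)
$- 86 Q{\left(U \right)} = \left(-86\right) \left(- \frac{64}{3}\right) = \frac{5504}{3}$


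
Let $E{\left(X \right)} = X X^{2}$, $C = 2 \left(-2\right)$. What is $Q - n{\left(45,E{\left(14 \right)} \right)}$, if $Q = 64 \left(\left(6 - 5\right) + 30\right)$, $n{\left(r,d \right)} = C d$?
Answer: $12960$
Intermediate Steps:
$C = -4$
$E{\left(X \right)} = X^{3}$
$n{\left(r,d \right)} = - 4 d$
$Q = 1984$ ($Q = 64 \left(\left(6 - 5\right) + 30\right) = 64 \left(1 + 30\right) = 64 \cdot 31 = 1984$)
$Q - n{\left(45,E{\left(14 \right)} \right)} = 1984 - - 4 \cdot 14^{3} = 1984 - \left(-4\right) 2744 = 1984 - -10976 = 1984 + 10976 = 12960$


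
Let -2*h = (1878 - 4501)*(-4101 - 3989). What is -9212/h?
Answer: 9212/10610035 ≈ 0.00086823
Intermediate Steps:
h = -10610035 (h = -(1878 - 4501)*(-4101 - 3989)/2 = -(-2623)*(-8090)/2 = -1/2*21220070 = -10610035)
-9212/h = -9212/(-10610035) = -9212*(-1/10610035) = 9212/10610035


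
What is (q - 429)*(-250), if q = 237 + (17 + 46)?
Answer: 32250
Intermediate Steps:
q = 300 (q = 237 + 63 = 300)
(q - 429)*(-250) = (300 - 429)*(-250) = -129*(-250) = 32250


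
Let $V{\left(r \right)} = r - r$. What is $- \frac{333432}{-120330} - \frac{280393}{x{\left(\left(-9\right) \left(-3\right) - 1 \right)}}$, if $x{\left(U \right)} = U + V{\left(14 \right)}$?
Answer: $- \frac{1873945581}{173810} \approx -10782.0$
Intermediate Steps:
$V{\left(r \right)} = 0$
$x{\left(U \right)} = U$ ($x{\left(U \right)} = U + 0 = U$)
$- \frac{333432}{-120330} - \frac{280393}{x{\left(\left(-9\right) \left(-3\right) - 1 \right)}} = - \frac{333432}{-120330} - \frac{280393}{\left(-9\right) \left(-3\right) - 1} = \left(-333432\right) \left(- \frac{1}{120330}\right) - \frac{280393}{27 - 1} = \frac{18524}{6685} - \frac{280393}{26} = - \frac{1873945581}{173810}$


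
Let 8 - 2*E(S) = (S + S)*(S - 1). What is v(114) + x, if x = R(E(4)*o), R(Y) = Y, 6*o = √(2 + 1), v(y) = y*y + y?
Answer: 13110 - 4*√3/3 ≈ 13108.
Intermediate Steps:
E(S) = 4 - S*(-1 + S) (E(S) = 4 - (S + S)*(S - 1)/2 = 4 - 2*S*(-1 + S)/2 = 4 - S*(-1 + S))
v(y) = y + y² (v(y) = y² + y = y + y²)
o = √3/6 (o = √(2 + 1)/6 = √3/6 ≈ 0.28868)
x = -4*√3/3 (x = (4 + 4 - 1*4²)*(√3/6) = (4 + 4 - 1*16)*(√3/6) = (4 + 4 - 16)*(√3/6) = -4*√3/3 ≈ -2.3094)
v(114) + x = 114*(1 + 114) - 4*√3/3 = 114*115 - 4*√3/3 = 13110 - 4*√3/3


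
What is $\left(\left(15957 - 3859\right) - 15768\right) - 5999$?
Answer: $-9669$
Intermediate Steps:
$\left(\left(15957 - 3859\right) - 15768\right) - 5999 = \left(12098 - 15768\right) - 5999 = -3670 - 5999 = -9669$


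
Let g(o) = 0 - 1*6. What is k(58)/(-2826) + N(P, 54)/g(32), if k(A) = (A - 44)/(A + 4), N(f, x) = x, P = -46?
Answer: -788461/87606 ≈ -9.0001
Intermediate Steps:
k(A) = (-44 + A)/(4 + A)
g(o) = -6 (g(o) = 0 - 6 = -6)
k(58)/(-2826) + N(P, 54)/g(32) = ((-44 + 58)/(4 + 58))/(-2826) + 54/(-6) = (14/62)*(-1/2826) + 54*(-1/6) = ((1/62)*14)*(-1/2826) - 9 = (7/31)*(-1/2826) - 9 = -7/87606 - 9 = -788461/87606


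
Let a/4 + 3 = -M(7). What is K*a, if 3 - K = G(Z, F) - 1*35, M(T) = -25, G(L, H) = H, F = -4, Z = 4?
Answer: 3696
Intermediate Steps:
a = 88 (a = -12 + 4*(-1*(-25)) = -12 + 4*25 = -12 + 100 = 88)
K = 42 (K = 3 - (-4 - 1*35) = 3 - (-4 - 35) = 3 - 1*(-39) = 3 + 39 = 42)
K*a = 42*88 = 3696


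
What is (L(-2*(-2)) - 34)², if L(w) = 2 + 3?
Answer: 841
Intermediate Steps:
L(w) = 5
(L(-2*(-2)) - 34)² = (5 - 34)² = (-29)² = 841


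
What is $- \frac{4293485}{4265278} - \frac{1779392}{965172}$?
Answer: $- \frac{2933388263849}{1029181724454} \approx -2.8502$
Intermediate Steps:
$- \frac{4293485}{4265278} - \frac{1779392}{965172} = \left(-4293485\right) \frac{1}{4265278} - \frac{444848}{241293} = - \frac{4293485}{4265278} - \frac{444848}{241293} = - \frac{2933388263849}{1029181724454}$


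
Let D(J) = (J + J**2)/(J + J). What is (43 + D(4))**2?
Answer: 8281/4 ≈ 2070.3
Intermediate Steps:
D(J) = (J + J**2)/(2*J) (D(J) = (J + J**2)/((2*J)) = (J + J**2)*(1/(2*J)) = (J + J**2)/(2*J))
(43 + D(4))**2 = (43 + (1/2 + (1/2)*4))**2 = (43 + (1/2 + 2))**2 = (43 + 5/2)**2 = (91/2)**2 = 8281/4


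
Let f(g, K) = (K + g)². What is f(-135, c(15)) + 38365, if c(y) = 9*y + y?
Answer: 38590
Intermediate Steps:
c(y) = 10*y
f(-135, c(15)) + 38365 = (10*15 - 135)² + 38365 = (150 - 135)² + 38365 = 15² + 38365 = 225 + 38365 = 38590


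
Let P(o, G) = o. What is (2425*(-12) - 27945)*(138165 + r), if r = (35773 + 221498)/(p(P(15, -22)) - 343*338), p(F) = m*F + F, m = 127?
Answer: -898600623139755/114014 ≈ -7.8815e+9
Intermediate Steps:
p(F) = 128*F (p(F) = 127*F + F = 128*F)
r = -257271/114014 (r = (35773 + 221498)/(128*15 - 343*338) = 257271/(1920 - 115934) = 257271/(-114014) = 257271*(-1/114014) = -257271/114014 ≈ -2.2565)
(2425*(-12) - 27945)*(138165 + r) = (2425*(-12) - 27945)*(138165 - 257271/114014) = (-29100 - 27945)*(15752487039/114014) = -57045*15752487039/114014 = -898600623139755/114014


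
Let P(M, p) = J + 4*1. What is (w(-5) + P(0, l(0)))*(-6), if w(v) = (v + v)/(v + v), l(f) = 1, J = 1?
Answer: -36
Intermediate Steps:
P(M, p) = 5 (P(M, p) = 1 + 4*1 = 1 + 4 = 5)
w(v) = 1 (w(v) = (2*v)/((2*v)) = (2*v)*(1/(2*v)) = 1)
(w(-5) + P(0, l(0)))*(-6) = (1 + 5)*(-6) = 6*(-6) = -36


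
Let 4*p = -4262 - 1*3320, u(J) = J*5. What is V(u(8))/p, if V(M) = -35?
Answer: 70/3791 ≈ 0.018465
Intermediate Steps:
u(J) = 5*J
p = -3791/2 (p = (-4262 - 1*3320)/4 = (-4262 - 3320)/4 = (¼)*(-7582) = -3791/2 ≈ -1895.5)
V(u(8))/p = -35/(-3791/2) = -35*(-2/3791) = 70/3791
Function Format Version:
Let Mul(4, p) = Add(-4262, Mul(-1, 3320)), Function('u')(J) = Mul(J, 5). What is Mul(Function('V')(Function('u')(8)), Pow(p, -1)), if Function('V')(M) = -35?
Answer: Rational(70, 3791) ≈ 0.018465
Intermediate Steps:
Function('u')(J) = Mul(5, J)
p = Rational(-3791, 2) (p = Mul(Rational(1, 4), Add(-4262, Mul(-1, 3320))) = Mul(Rational(1, 4), Add(-4262, -3320)) = Mul(Rational(1, 4), -7582) = Rational(-3791, 2) ≈ -1895.5)
Mul(Function('V')(Function('u')(8)), Pow(p, -1)) = Mul(-35, Pow(Rational(-3791, 2), -1)) = Mul(-35, Rational(-2, 3791)) = Rational(70, 3791)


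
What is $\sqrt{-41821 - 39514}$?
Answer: $i \sqrt{81335} \approx 285.19 i$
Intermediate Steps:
$\sqrt{-41821 - 39514} = \sqrt{-81335} = i \sqrt{81335}$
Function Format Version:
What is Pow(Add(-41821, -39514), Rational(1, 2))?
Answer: Mul(I, Pow(81335, Rational(1, 2))) ≈ Mul(285.19, I)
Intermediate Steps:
Pow(Add(-41821, -39514), Rational(1, 2)) = Pow(-81335, Rational(1, 2)) = Mul(I, Pow(81335, Rational(1, 2)))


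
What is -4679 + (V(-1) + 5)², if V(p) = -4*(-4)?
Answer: -4238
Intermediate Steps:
V(p) = 16
-4679 + (V(-1) + 5)² = -4679 + (16 + 5)² = -4679 + 21² = -4679 + 441 = -4238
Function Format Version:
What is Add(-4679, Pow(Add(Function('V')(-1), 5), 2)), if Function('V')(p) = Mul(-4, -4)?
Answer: -4238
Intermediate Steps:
Function('V')(p) = 16
Add(-4679, Pow(Add(Function('V')(-1), 5), 2)) = Add(-4679, Pow(Add(16, 5), 2)) = Add(-4679, Pow(21, 2)) = Add(-4679, 441) = -4238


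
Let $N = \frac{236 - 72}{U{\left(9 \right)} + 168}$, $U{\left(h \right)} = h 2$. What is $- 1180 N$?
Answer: $- \frac{96760}{93} \approx -1040.4$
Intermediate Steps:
$U{\left(h \right)} = 2 h$
$N = \frac{82}{93}$ ($N = \frac{236 - 72}{2 \cdot 9 + 168} = \frac{164}{18 + 168} = \frac{164}{186} = 164 \cdot \frac{1}{186} = \frac{82}{93} \approx 0.88172$)
$- 1180 N = \left(-1180\right) \frac{82}{93} = - \frac{96760}{93}$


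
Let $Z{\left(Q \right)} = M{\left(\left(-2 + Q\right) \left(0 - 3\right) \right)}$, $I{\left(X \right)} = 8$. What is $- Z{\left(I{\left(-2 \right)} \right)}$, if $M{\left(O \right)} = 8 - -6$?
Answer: $-14$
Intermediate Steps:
$M{\left(O \right)} = 14$ ($M{\left(O \right)} = 8 + 6 = 14$)
$Z{\left(Q \right)} = 14$
$- Z{\left(I{\left(-2 \right)} \right)} = \left(-1\right) 14 = -14$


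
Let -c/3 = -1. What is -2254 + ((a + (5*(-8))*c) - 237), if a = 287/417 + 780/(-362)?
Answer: -197181130/75477 ≈ -2612.5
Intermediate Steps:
c = 3 (c = -3*(-1) = 3)
a = -110683/75477 (a = 287*(1/417) + 780*(-1/362) = 287/417 - 390/181 = -110683/75477 ≈ -1.4664)
-2254 + ((a + (5*(-8))*c) - 237) = -2254 + ((-110683/75477 + (5*(-8))*3) - 237) = -2254 + ((-110683/75477 - 40*3) - 237) = -2254 + ((-110683/75477 - 120) - 237) = -2254 + (-9167923/75477 - 237) = -2254 - 27055972/75477 = -197181130/75477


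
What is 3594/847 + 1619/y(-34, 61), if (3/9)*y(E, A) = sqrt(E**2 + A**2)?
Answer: 3594/847 + 1619*sqrt(4877)/14631 ≈ 11.971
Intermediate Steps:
y(E, A) = 3*sqrt(A**2 + E**2) (y(E, A) = 3*sqrt(E**2 + A**2) = 3*sqrt(A**2 + E**2))
3594/847 + 1619/y(-34, 61) = 3594/847 + 1619/((3*sqrt(61**2 + (-34)**2))) = 3594*(1/847) + 1619/((3*sqrt(3721 + 1156))) = 3594/847 + 1619/((3*sqrt(4877))) = 3594/847 + 1619*(sqrt(4877)/14631) = 3594/847 + 1619*sqrt(4877)/14631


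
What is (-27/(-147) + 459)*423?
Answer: 9517500/49 ≈ 1.9423e+5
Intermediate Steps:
(-27/(-147) + 459)*423 = (-27*(-1/147) + 459)*423 = (9/49 + 459)*423 = (22500/49)*423 = 9517500/49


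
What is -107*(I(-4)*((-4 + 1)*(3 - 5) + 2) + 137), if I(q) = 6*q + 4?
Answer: 2461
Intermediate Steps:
I(q) = 4 + 6*q
-107*(I(-4)*((-4 + 1)*(3 - 5) + 2) + 137) = -107*((4 + 6*(-4))*((-4 + 1)*(3 - 5) + 2) + 137) = -107*((4 - 24)*(-3*(-2) + 2) + 137) = -107*(-20*(6 + 2) + 137) = -107*(-20*8 + 137) = -107*(-160 + 137) = -107*(-23) = 2461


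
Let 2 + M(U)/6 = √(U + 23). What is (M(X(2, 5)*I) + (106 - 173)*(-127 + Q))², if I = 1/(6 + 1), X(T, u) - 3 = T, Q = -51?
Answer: 993609748/7 + 20424*√1162 ≈ 1.4264e+8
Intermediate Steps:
X(T, u) = 3 + T
I = ⅐ (I = 1/7 = ⅐ ≈ 0.14286)
M(U) = -12 + 6*√(23 + U) (M(U) = -12 + 6*√(U + 23) = -12 + 6*√(23 + U))
(M(X(2, 5)*I) + (106 - 173)*(-127 + Q))² = ((-12 + 6*√(23 + (3 + 2)*(⅐))) + (106 - 173)*(-127 - 51))² = ((-12 + 6*√(23 + 5*(⅐))) - 67*(-178))² = ((-12 + 6*√(23 + 5/7)) + 11926)² = ((-12 + 6*√(166/7)) + 11926)² = ((-12 + 6*(√1162/7)) + 11926)² = ((-12 + 6*√1162/7) + 11926)² = (11914 + 6*√1162/7)²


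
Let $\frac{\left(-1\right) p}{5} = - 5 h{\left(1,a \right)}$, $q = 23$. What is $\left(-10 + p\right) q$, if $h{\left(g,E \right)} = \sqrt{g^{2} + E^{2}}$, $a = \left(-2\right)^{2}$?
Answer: $-230 + 575 \sqrt{17} \approx 2140.8$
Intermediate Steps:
$a = 4$
$h{\left(g,E \right)} = \sqrt{E^{2} + g^{2}}$
$p = 25 \sqrt{17}$ ($p = - 5 \left(- 5 \sqrt{4^{2} + 1^{2}}\right) = - 5 \left(- 5 \sqrt{16 + 1}\right) = - 5 \left(- 5 \sqrt{17}\right) = 25 \sqrt{17} \approx 103.08$)
$\left(-10 + p\right) q = \left(-10 + 25 \sqrt{17}\right) 23 = -230 + 575 \sqrt{17}$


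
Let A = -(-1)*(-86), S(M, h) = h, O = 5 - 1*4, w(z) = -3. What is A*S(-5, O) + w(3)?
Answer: -89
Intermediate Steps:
O = 1 (O = 5 - 4 = 1)
A = -86 (A = -1*86 = -86)
A*S(-5, O) + w(3) = -86*1 - 3 = -86 - 3 = -89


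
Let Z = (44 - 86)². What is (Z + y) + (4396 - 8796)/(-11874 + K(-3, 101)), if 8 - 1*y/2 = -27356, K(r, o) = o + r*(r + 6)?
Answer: 332796572/5891 ≈ 56492.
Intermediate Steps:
K(r, o) = o + r*(6 + r)
Z = 1764 (Z = (-42)² = 1764)
y = 54728 (y = 16 - 2*(-27356) = 16 + 54712 = 54728)
(Z + y) + (4396 - 8796)/(-11874 + K(-3, 101)) = (1764 + 54728) + (4396 - 8796)/(-11874 + (101 + (-3)² + 6*(-3))) = 56492 - 4400/(-11874 + (101 + 9 - 18)) = 56492 - 4400/(-11874 + 92) = 56492 - 4400/(-11782) = 56492 - 4400*(-1/11782) = 56492 + 2200/5891 = 332796572/5891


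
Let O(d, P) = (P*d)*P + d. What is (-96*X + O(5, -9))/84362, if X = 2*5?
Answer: -275/42181 ≈ -0.0065195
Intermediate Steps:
X = 10
O(d, P) = d + d*P² (O(d, P) = d*P² + d = d + d*P²)
(-96*X + O(5, -9))/84362 = (-96*10 + 5*(1 + (-9)²))/84362 = (-960 + 5*(1 + 81))*(1/84362) = (-960 + 5*82)*(1/84362) = (-960 + 410)*(1/84362) = -550*1/84362 = -275/42181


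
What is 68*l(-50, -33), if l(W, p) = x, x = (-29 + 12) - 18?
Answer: -2380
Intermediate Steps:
x = -35 (x = -17 - 18 = -35)
l(W, p) = -35
68*l(-50, -33) = 68*(-35) = -2380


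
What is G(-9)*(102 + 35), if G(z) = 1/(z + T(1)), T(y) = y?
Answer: -137/8 ≈ -17.125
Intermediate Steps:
G(z) = 1/(1 + z) (G(z) = 1/(z + 1) = 1/(1 + z))
G(-9)*(102 + 35) = (102 + 35)/(1 - 9) = 137/(-8) = -⅛*137 = -137/8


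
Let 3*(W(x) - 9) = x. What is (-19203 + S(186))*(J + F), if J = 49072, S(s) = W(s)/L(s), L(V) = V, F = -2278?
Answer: -27855586913/31 ≈ -8.9857e+8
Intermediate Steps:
W(x) = 9 + x/3
S(s) = (9 + s/3)/s
(-19203 + S(186))*(J + F) = (-19203 + (⅓)*(27 + 186)/186)*(49072 - 2278) = (-19203 + (⅓)*(1/186)*213)*46794 = (-19203 + 71/186)*46794 = -3571687/186*46794 = -27855586913/31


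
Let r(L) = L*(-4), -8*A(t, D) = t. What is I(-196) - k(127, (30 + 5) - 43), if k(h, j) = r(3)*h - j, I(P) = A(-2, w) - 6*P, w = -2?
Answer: 10769/4 ≈ 2692.3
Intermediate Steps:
A(t, D) = -t/8
I(P) = ¼ - 6*P (I(P) = -⅛*(-2) - 6*P = ¼ - 6*P)
r(L) = -4*L
k(h, j) = -j - 12*h (k(h, j) = (-4*3)*h - j = -12*h - j = -j - 12*h)
I(-196) - k(127, (30 + 5) - 43) = (¼ - 6*(-196)) - (-((30 + 5) - 43) - 12*127) = (¼ + 1176) - (-(35 - 43) - 1524) = 4705/4 - (-1*(-8) - 1524) = 4705/4 - (8 - 1524) = 4705/4 - 1*(-1516) = 4705/4 + 1516 = 10769/4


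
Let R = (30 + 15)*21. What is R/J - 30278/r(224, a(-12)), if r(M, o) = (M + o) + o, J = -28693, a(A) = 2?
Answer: -62070151/467286 ≈ -132.83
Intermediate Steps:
r(M, o) = M + 2*o
R = 945 (R = 45*21 = 945)
R/J - 30278/r(224, a(-12)) = 945/(-28693) - 30278/(224 + 2*2) = 945*(-1/28693) - 30278/(224 + 4) = -135/4099 - 30278/228 = -135/4099 - 30278*1/228 = -135/4099 - 15139/114 = -62070151/467286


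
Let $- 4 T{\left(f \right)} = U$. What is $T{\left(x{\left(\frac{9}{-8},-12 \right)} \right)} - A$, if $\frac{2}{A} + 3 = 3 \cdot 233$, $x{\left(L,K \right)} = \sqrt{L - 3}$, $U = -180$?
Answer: $\frac{15659}{348} \approx 44.997$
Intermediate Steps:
$x{\left(L,K \right)} = \sqrt{-3 + L}$
$T{\left(f \right)} = 45$ ($T{\left(f \right)} = \left(- \frac{1}{4}\right) \left(-180\right) = 45$)
$A = \frac{1}{348}$ ($A = \frac{2}{-3 + 3 \cdot 233} = \frac{2}{-3 + 699} = \frac{2}{696} = 2 \cdot \frac{1}{696} = \frac{1}{348} \approx 0.0028736$)
$T{\left(x{\left(\frac{9}{-8},-12 \right)} \right)} - A = 45 - \frac{1}{348} = \frac{15659}{348}$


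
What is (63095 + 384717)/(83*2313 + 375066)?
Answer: 447812/567045 ≈ 0.78973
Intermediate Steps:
(63095 + 384717)/(83*2313 + 375066) = 447812/(191979 + 375066) = 447812/567045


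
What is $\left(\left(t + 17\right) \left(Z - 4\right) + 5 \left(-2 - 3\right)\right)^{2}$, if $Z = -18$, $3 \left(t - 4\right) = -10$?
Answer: $\frac{1540081}{9} \approx 1.7112 \cdot 10^{5}$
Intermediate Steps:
$t = \frac{2}{3}$ ($t = 4 + \frac{1}{3} \left(-10\right) = 4 - \frac{10}{3} = \frac{2}{3} \approx 0.66667$)
$\left(\left(t + 17\right) \left(Z - 4\right) + 5 \left(-2 - 3\right)\right)^{2} = \left(\left(\frac{2}{3} + 17\right) \left(-18 - 4\right) + 5 \left(-2 - 3\right)\right)^{2} = \left(\frac{53}{3} \left(-22\right) + 5 \left(-5\right)\right)^{2} = \left(- \frac{1166}{3} - 25\right)^{2} = \left(- \frac{1241}{3}\right)^{2} = \frac{1540081}{9}$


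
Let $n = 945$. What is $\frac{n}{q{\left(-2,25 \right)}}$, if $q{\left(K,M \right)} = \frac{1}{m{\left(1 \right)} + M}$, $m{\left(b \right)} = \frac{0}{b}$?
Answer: $23625$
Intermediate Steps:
$m{\left(b \right)} = 0$
$q{\left(K,M \right)} = \frac{1}{M}$ ($q{\left(K,M \right)} = \frac{1}{0 + M} = \frac{1}{M}$)
$\frac{n}{q{\left(-2,25 \right)}} = \frac{945}{\frac{1}{25}} = 945 \frac{1}{\frac{1}{25}} = 945 \cdot 25 = 23625$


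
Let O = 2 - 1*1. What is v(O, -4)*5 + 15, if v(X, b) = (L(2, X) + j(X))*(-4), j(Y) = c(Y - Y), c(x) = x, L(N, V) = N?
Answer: -25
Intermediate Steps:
j(Y) = 0 (j(Y) = Y - Y = 0)
O = 1 (O = 2 - 1 = 1)
v(X, b) = -8 (v(X, b) = (2 + 0)*(-4) = 2*(-4) = -8)
v(O, -4)*5 + 15 = -8*5 + 15 = -40 + 15 = -25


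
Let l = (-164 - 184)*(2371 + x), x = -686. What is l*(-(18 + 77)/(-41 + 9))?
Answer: -13926525/8 ≈ -1.7408e+6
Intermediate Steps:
l = -586380 (l = (-164 - 184)*(2371 - 686) = -348*1685 = -586380)
l*(-(18 + 77)/(-41 + 9)) = -(-586380)*(18 + 77)/(-41 + 9) = -(-586380)*95/(-32) = -(-586380)*95*(-1/32) = -(-586380)*(-95)/32 = -586380*95/32 = -13926525/8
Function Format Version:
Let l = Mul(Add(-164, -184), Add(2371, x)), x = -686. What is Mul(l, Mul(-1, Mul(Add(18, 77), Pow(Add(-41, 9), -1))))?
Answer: Rational(-13926525, 8) ≈ -1.7408e+6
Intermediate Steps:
l = -586380 (l = Mul(Add(-164, -184), Add(2371, -686)) = Mul(-348, 1685) = -586380)
Mul(l, Mul(-1, Mul(Add(18, 77), Pow(Add(-41, 9), -1)))) = Mul(-586380, Mul(-1, Mul(Add(18, 77), Pow(Add(-41, 9), -1)))) = Mul(-586380, Mul(-1, Mul(95, Pow(-32, -1)))) = Mul(-586380, Mul(-1, Mul(95, Rational(-1, 32)))) = Mul(-586380, Mul(-1, Rational(-95, 32))) = Mul(-586380, Rational(95, 32)) = Rational(-13926525, 8)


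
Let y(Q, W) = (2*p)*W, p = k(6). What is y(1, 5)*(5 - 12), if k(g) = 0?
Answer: 0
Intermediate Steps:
p = 0
y(Q, W) = 0 (y(Q, W) = (2*0)*W = 0*W = 0)
y(1, 5)*(5 - 12) = 0*(5 - 12) = 0*(-7) = 0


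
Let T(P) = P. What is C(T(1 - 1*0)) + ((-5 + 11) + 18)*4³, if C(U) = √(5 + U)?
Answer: 1536 + √6 ≈ 1538.4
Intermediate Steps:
C(T(1 - 1*0)) + ((-5 + 11) + 18)*4³ = √(5 + (1 - 1*0)) + ((-5 + 11) + 18)*4³ = √(5 + (1 + 0)) + (6 + 18)*64 = √(5 + 1) + 24*64 = √6 + 1536 = 1536 + √6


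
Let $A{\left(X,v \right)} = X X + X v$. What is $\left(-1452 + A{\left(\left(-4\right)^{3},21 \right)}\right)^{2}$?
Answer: $1690000$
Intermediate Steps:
$A{\left(X,v \right)} = X^{2} + X v$
$\left(-1452 + A{\left(\left(-4\right)^{3},21 \right)}\right)^{2} = \left(-1452 + \left(-4\right)^{3} \left(\left(-4\right)^{3} + 21\right)\right)^{2} = \left(-1452 - 64 \left(-64 + 21\right)\right)^{2} = \left(-1452 - -2752\right)^{2} = \left(-1452 + 2752\right)^{2} = 1300^{2} = 1690000$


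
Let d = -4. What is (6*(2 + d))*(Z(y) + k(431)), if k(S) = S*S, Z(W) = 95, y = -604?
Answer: -2230272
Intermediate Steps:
k(S) = S²
(6*(2 + d))*(Z(y) + k(431)) = (6*(2 - 4))*(95 + 431²) = (6*(-2))*(95 + 185761) = -12*185856 = -2230272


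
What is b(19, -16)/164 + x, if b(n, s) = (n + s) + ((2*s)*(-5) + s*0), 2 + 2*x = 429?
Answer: 35177/164 ≈ 214.49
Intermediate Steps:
x = 427/2 (x = -1 + (½)*429 = -1 + 429/2 = 427/2 ≈ 213.50)
b(n, s) = n - 9*s (b(n, s) = (n + s) + (-10*s + 0) = (n + s) - 10*s = n - 9*s)
b(19, -16)/164 + x = (19 - 9*(-16))/164 + 427/2 = (19 + 144)*(1/164) + 427/2 = 163*(1/164) + 427/2 = 163/164 + 427/2 = 35177/164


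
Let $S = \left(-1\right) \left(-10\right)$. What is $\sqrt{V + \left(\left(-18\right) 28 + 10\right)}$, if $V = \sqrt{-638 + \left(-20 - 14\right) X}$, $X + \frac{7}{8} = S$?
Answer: $\frac{\sqrt{-1976 + 2 i \sqrt{3793}}}{2} \approx 0.6924 + 22.237 i$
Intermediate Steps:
$S = 10$
$X = \frac{73}{8}$ ($X = - \frac{7}{8} + 10 = \frac{73}{8} \approx 9.125$)
$V = \frac{i \sqrt{3793}}{2}$ ($V = \sqrt{-638 + \left(-20 - 14\right) \frac{73}{8}} = \sqrt{-638 - \frac{1241}{4}} = \sqrt{- \frac{3793}{4}} = \frac{i \sqrt{3793}}{2} \approx 30.794 i$)
$\sqrt{V + \left(\left(-18\right) 28 + 10\right)} = \sqrt{\frac{i \sqrt{3793}}{2} + \left(\left(-18\right) 28 + 10\right)} = \sqrt{\frac{i \sqrt{3793}}{2} + \left(-504 + 10\right)} = \sqrt{\frac{i \sqrt{3793}}{2} - 494} = \sqrt{-494 + \frac{i \sqrt{3793}}{2}}$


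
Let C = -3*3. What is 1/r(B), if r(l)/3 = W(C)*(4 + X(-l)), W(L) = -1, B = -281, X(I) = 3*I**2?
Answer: -1/710661 ≈ -1.4071e-6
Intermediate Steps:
C = -9
r(l) = -12 - 9*l**2 (r(l) = 3*(-(4 + 3*(-l)**2)) = 3*(-(4 + 3*l**2)) = 3*(-4 - 3*l**2) = -12 - 9*l**2)
1/r(B) = 1/(-12 - 9*(-281)**2) = 1/(-12 - 9*78961) = 1/(-12 - 710649) = 1/(-710661) = -1/710661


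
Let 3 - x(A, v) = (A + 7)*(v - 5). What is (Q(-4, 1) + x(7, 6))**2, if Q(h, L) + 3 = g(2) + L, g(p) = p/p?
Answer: 144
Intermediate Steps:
g(p) = 1
Q(h, L) = -2 + L (Q(h, L) = -3 + (1 + L) = -2 + L)
x(A, v) = 3 - (-5 + v)*(7 + A) (x(A, v) = 3 - (A + 7)*(v - 5) = 3 - (7 + A)*(-5 + v) = 3 - (-5 + v)*(7 + A))
(Q(-4, 1) + x(7, 6))**2 = ((-2 + 1) + (38 - 7*6 + 5*7 - 1*7*6))**2 = (-1 + (38 - 42 + 35 - 42))**2 = (-1 - 11)**2 = (-12)**2 = 144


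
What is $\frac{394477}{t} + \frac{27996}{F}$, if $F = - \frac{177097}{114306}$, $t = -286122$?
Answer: $- \frac{915691956143941}{50671347834} \approx -18071.0$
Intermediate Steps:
$F = - \frac{177097}{114306}$ ($F = \left(-177097\right) \frac{1}{114306} = - \frac{177097}{114306} \approx -1.5493$)
$\frac{394477}{t} + \frac{27996}{F} = \frac{394477}{-286122} + \frac{27996}{- \frac{177097}{114306}} = 394477 \left(- \frac{1}{286122}\right) + 27996 \left(- \frac{114306}{177097}\right) = - \frac{394477}{286122} - \frac{3200110776}{177097} = - \frac{915691956143941}{50671347834}$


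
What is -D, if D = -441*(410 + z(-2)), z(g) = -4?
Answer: 179046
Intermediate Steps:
D = -179046 (D = -441*(410 - 4) = -441*406 = -179046)
-D = -1*(-179046) = 179046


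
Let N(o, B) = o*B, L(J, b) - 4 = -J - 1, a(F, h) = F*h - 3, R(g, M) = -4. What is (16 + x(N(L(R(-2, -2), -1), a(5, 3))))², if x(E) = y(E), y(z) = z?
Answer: 10000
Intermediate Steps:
a(F, h) = -3 + F*h
L(J, b) = 3 - J (L(J, b) = 4 + (-J - 1) = 4 + (-1 - J) = 3 - J)
N(o, B) = B*o
x(E) = E
(16 + x(N(L(R(-2, -2), -1), a(5, 3))))² = (16 + (-3 + 5*3)*(3 - 1*(-4)))² = (16 + (-3 + 15)*(3 + 4))² = (16 + 12*7)² = (16 + 84)² = 100² = 10000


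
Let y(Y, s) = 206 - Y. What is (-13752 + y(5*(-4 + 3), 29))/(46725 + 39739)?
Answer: -13541/86464 ≈ -0.15661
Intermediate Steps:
(-13752 + y(5*(-4 + 3), 29))/(46725 + 39739) = (-13752 + (206 - 5*(-4 + 3)))/(46725 + 39739) = (-13752 + (206 - 5*(-1)))/86464 = (-13752 + (206 - 1*(-5)))*(1/86464) = (-13752 + (206 + 5))*(1/86464) = (-13752 + 211)*(1/86464) = -13541*1/86464 = -13541/86464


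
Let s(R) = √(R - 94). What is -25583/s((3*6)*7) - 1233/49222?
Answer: -1233/49222 - 25583*√2/8 ≈ -4522.5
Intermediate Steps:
s(R) = √(-94 + R)
-25583/s((3*6)*7) - 1233/49222 = -25583/√(-94 + (3*6)*7) - 1233/49222 = -25583/√(-94 + 18*7) - 1233*1/49222 = -25583/√(-94 + 126) - 1233/49222 = -25583*√2/8 - 1233/49222 = -1233/49222 - 25583*√2/8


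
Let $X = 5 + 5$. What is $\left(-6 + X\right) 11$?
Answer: $44$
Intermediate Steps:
$X = 10$
$\left(-6 + X\right) 11 = \left(-6 + 10\right) 11 = 4 \cdot 11 = 44$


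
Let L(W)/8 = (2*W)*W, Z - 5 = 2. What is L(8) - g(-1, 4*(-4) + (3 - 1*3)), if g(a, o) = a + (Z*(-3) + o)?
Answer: 1062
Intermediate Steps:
Z = 7 (Z = 5 + 2 = 7)
g(a, o) = -21 + a + o (g(a, o) = a + (7*(-3) + o) = a + (-21 + o) = -21 + a + o)
L(W) = 16*W**2 (L(W) = 8*((2*W)*W) = 8*(2*W**2) = 16*W**2)
L(8) - g(-1, 4*(-4) + (3 - 1*3)) = 16*8**2 - (-21 - 1 + (4*(-4) + (3 - 1*3))) = 16*64 - (-21 - 1 + (-16 + (3 - 3))) = 1024 - (-21 - 1 + (-16 + 0)) = 1024 - (-21 - 1 - 16) = 1024 - 1*(-38) = 1024 + 38 = 1062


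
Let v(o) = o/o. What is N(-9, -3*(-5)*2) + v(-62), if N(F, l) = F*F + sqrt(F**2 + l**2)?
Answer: 82 + 3*sqrt(109) ≈ 113.32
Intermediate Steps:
N(F, l) = F**2 + sqrt(F**2 + l**2)
v(o) = 1
N(-9, -3*(-5)*2) + v(-62) = ((-9)**2 + sqrt((-9)**2 + (-3*(-5)*2)**2)) + 1 = (81 + sqrt(81 + (15*2)**2)) + 1 = (81 + sqrt(81 + 30**2)) + 1 = (81 + sqrt(81 + 900)) + 1 = (81 + sqrt(981)) + 1 = (81 + 3*sqrt(109)) + 1 = 82 + 3*sqrt(109)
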